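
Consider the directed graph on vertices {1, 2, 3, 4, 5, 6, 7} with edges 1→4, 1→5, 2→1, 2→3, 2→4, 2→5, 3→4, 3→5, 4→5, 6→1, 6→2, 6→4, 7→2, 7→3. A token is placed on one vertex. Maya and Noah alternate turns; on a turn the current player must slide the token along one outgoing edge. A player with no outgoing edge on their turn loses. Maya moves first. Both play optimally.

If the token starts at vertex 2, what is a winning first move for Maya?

Move to 5.

Build the W/L table. Terminal = L. A non-terminal position is W if it has a move to some L; otherwise it is L.
Every edge goes from a vertex to one that appears earlier in the order 5, 4, 3, 1, 2, 6, 7, so processing vertices in that order labels each vertex after all of its successors.
5: no outgoing edge → L
4: W (go to 5, an L position)
3: W (go to 5, an L position)
1: W (go to 5, an L position)
2: W (go to 5, an L position)
6: L (options 2(W), 1(W), 4(W) are all W)
7: L (options 2(W), 3(W) are all W)
From 2, the L positions reachable in one move are: 5.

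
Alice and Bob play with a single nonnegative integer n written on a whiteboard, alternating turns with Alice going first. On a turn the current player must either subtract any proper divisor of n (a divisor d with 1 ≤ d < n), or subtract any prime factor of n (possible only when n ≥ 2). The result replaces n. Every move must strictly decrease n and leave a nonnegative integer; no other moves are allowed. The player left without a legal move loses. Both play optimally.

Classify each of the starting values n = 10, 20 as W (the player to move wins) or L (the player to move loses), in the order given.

Work bottom-up. With no move the player to move loses. Otherwise the position is W if at least one move leads to an L position for the opponent, and L if every move leads to a W.
n=0: no move → L
n=1: no move → L
n=2: →0(L), so W
n=3: →0(L), so W
n=4: →2(W), 3(W) — all W, so L
n=5: →0(L), so W
n=6: →4(L), so W
n=7: →0(L), so W
n=8: →4(L), so W
n=9: →6(W), 8(W) — all W, so L
n=10: →9(L), so W
n=11: →0(L), so W
n=12: →9(L), so W
n=13: →0(L), so W
n=14: →7(W), 12(W), 13(W) — all W, so L
n=15: →14(L), so W
n=16: →14(L), so W
n=17: →0(L), so W
n=18: →9(L), so W
n=19: →0(L), so W
n=20: →10(W), 15(W), 16(W), 18(W), 19(W) — all W, so L

10: W, 20: L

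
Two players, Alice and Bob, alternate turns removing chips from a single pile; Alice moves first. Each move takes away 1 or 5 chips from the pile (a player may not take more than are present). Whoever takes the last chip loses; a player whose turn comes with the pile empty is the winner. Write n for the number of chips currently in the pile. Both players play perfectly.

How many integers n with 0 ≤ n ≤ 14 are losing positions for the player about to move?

Label each position W (a win for the player to move) or L (a loss). A position with no legal move is W; any other position is W exactly when some move reaches an L, and L when every move reaches a W.
n=0: no move; the opponent has just taken the last chip and therefore loses → W
n=1: only reaches 0(W), which is W → L
n=2: reaches L-position 1 → W
n=3: only reaches 2(W), which is W → L
n=4: reaches L-position 3 → W
n=5: only reaches 4(W), 0(W), all W → L
n=6: reaches L-position 5 → W
n=7: only reaches 6(W), 2(W), all W → L
n=8: reaches L-position 7 → W
n=9: only reaches 8(W), 4(W), all W → L
n=10: reaches L-position 9 → W
n=11: only reaches 10(W), 6(W), all W → L
n=12: reaches L-position 11 → W
n=13: only reaches 12(W), 8(W), all W → L
n=14: reaches L-position 13 → W
L entries with 0 ≤ n ≤ 14: n = 1, 3, 5, 7, 9, 11, 13; that makes 7.

7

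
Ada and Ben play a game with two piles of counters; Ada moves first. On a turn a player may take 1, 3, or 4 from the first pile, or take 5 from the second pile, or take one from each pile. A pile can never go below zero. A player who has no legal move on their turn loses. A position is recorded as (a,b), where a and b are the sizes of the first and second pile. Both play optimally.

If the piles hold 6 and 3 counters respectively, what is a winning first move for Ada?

Label each position W (a win for the player to move) or L (a loss). A position with no legal move is L; any other position is W exactly when some move reaches an L, and L when every move reaches a W.
No move ever increases a pile, so every position that can arise here has a ≤ 6 and b ≤ 3; it is enough to label the cells with 0 ≤ a ≤ 6 and 0 ≤ b ≤ 3.
Every move lowers a or b (never raises either), so fill the grid row by row in increasing a, and left to right within a row: each cell's successors are then already labelled.
      b=0  b=1  b=2  b=3
a=0:    L    L    L    L
a=1:    W    W    W    W
a=2:    L    L    L    L
a=3:    W    W    W    W
a=4:    W    W    W    W
a=5:    W    W    W    W
a=6:    W    W    W    W
Cells with no legal move (terminal, hence L): (0,0), (0,1), (0,2), (0,3).
The remaining L cells, each justified by listing all of its moves:
(2,0): L (sole option (1,0)(W) is W)
(2,1): L (options (1,1)(W), (1,0)(W) are all W)
(2,2): L (options (1,2)(W), (1,1)(W) are all W)
(2,3): L (options (1,3)(W), (1,2)(W) are all W)
Every other cell has at least one move into one of the L cells above, so it is W.
From (6,3), the L positions reachable in one move are: (2,3).

Move to (2,3).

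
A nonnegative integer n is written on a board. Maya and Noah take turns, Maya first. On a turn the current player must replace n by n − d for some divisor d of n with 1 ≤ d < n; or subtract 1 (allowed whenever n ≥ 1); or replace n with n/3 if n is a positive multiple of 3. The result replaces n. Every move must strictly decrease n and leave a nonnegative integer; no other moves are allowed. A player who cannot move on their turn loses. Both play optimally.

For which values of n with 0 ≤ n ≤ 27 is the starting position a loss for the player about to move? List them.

0, 2, 5, 7, 9, 11, 13, 16, 19, 23, 25

Build the W/L table. Terminal = L. A non-terminal position is W if it has a move to some L; otherwise it is L.
n=0: no move → L
n=1: can move to 0, which is L ⇒ W
n=2: the only move is to 1(W), a W ⇒ L
n=3: can move to 2, which is L ⇒ W
n=4: can move to 2, which is L ⇒ W
n=5: the only move is to 4(W), a W ⇒ L
n=6: can move to 2, which is L ⇒ W
n=7: the only move is to 6(W), a W ⇒ L
n=8: can move to 7, which is L ⇒ W
n=9: moves to 3(W), 6(W), 8(W); every one is W ⇒ L
n=10: can move to 5, which is L ⇒ W
n=11: the only move is to 10(W), a W ⇒ L
n=12: can move to 9, which is L ⇒ W
n=13: the only move is to 12(W), a W ⇒ L
n=14: can move to 7, which is L ⇒ W
n=15: can move to 5, which is L ⇒ W
n=16: moves to 8(W), 12(W), 14(W), 15(W); every one is W ⇒ L
n=17: can move to 16, which is L ⇒ W
n=18: can move to 9, which is L ⇒ W
n=19: the only move is to 18(W), a W ⇒ L
n=20: can move to 16, which is L ⇒ W
n=21: can move to 7, which is L ⇒ W
n=22: can move to 11, which is L ⇒ W
n=23: the only move is to 22(W), a W ⇒ L
n=24: can move to 16, which is L ⇒ W
n=25: moves to 20(W), 24(W); every one is W ⇒ L
n=26: can move to 13, which is L ⇒ W
n=27: can move to 9, which is L ⇒ W
The losing starting values of n are exactly the entries labelled L in this table (11 of them).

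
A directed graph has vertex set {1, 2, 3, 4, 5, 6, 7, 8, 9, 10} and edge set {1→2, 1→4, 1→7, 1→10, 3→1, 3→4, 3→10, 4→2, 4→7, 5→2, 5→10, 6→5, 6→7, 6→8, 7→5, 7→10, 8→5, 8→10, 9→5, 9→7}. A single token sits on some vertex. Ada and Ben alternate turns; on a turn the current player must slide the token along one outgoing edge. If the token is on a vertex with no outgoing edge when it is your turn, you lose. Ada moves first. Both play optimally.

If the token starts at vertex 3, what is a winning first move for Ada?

Move to 10.

Compute win/loss labels from the base case upward. A position with no move is L. Any other position is W if it can reach an L in one move, else L.
Every edge goes from a vertex to one that appears earlier in the order 10, 2, 5, 8, 7, 4, 1, 9, 3, 6, so processing vertices in that order labels each vertex after all of its successors.
10: no outgoing edge → L
2: no outgoing edge → L
5: can move to 2, which is L ⇒ W
8: can move to 10, which is L ⇒ W
7: can move to 10, which is L ⇒ W
4: can move to 2, which is L ⇒ W
1: can move to 2, which is L ⇒ W
9: moves to 7(W), 5(W); every one is W ⇒ L
3: can move to 10, which is L ⇒ W
6: moves to 7(W), 8(W), 5(W); every one is W ⇒ L
From 3, the L positions reachable in one move are: 10.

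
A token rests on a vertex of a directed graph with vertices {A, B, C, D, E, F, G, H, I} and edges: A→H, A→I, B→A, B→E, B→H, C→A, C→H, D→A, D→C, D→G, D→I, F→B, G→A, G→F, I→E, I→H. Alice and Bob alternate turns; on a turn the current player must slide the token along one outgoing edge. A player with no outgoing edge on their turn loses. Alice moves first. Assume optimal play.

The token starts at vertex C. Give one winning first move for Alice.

Move to H.

Compute win/loss labels from the base case upward. A position with no move is L. Any other position is W if it can reach an L in one move, else L.
Every edge goes from a vertex to one that appears earlier in the order H, E, I, A, B, F, G, C, D, so processing vertices in that order labels each vertex after all of its successors.
H: no outgoing edge → L
E: no outgoing edge → L
I: can move to E, which is L ⇒ W
A: can move to H, which is L ⇒ W
B: can move to E, which is L ⇒ W
F: the only move is to B(W), a W ⇒ L
G: can move to F, which is L ⇒ W
C: can move to H, which is L ⇒ W
D: moves to C(W), G(W), A(W), I(W); every one is W ⇒ L
From C, the L positions reachable in one move are: H.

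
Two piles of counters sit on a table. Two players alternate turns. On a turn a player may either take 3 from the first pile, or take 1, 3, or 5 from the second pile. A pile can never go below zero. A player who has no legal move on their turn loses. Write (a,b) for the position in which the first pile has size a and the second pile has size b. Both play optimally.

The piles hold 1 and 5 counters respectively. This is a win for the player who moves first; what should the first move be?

Use the standard recursion: the mover loses at a terminal position; elsewhere, the mover wins exactly when some move hands the opponent an L position.
No move ever increases a pile, so every position that can arise here has a ≤ 1 and b ≤ 5; it is enough to label the cells with 0 ≤ a ≤ 1 and 0 ≤ b ≤ 5.
Every move lowers a or b (never raises either), so fill the grid row by row in increasing a, and left to right within a row: each cell's successors are then already labelled.
      b=0  b=1  b=2  b=3  b=4  b=5
a=0:    L    W    L    W    L    W
a=1:    L    W    L    W    L    W
Cells with no legal move (terminal, hence L): (0,0), (1,0).
The remaining L cells, each justified by listing all of its moves:
(0,2): only reaches (0,1)(W), which is W → L
(0,4): only reaches (0,3)(W), (0,1)(W), all W → L
(1,2): only reaches (1,1)(W), which is W → L
(1,4): only reaches (1,3)(W), (1,1)(W), all W → L
Every other cell has at least one move into one of the L cells above, so it is W.
From (1,5), the L positions reachable in one move are: (1,4), (1,2), (1,0). Any move reaching one of these is winning.

Move to (1,4).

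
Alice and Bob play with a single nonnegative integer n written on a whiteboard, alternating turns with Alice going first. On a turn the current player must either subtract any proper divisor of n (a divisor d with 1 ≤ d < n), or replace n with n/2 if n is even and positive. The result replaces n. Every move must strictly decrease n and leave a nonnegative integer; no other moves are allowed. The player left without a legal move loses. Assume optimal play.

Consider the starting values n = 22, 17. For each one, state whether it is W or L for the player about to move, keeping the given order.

Build the W/L table. Terminal = L. A non-terminal position is W if it has a move to some L; otherwise it is L.
n=0: no move → L
n=1: no move → L
n=2: →1(L), so W
n=3: →2(W) only, which is W, so L
n=4: →3(L), so W
n=5: →4(W) only, which is W, so L
n=6: →3(L), so W
n=7: →6(W) only, which is W, so L
n=8: →7(L), so W
n=9: →6(W), 8(W) — all W, so L
n=10: →5(L), so W
n=11: →10(W) only, which is W, so L
n=12: →9(L), so W
n=13: →12(W) only, which is W, so L
n=14: →7(L), so W
n=15: →10(W), 12(W), 14(W) — all W, so L
n=16: →15(L), so W
n=17: →16(W) only, which is W, so L
n=18: →9(L), so W
n=19: →18(W) only, which is W, so L
n=20: →15(L), so W
n=21: →14(W), 18(W), 20(W) — all W, so L
n=22: →11(L), so W

22: W, 17: L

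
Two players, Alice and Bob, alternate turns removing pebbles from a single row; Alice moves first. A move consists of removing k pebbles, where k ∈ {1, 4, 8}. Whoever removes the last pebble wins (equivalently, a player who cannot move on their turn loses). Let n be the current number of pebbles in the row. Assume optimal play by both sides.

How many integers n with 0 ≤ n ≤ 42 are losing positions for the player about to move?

15

Label each position W (a win for the player to move) or L (a loss). A position with no legal move is L; any other position is W exactly when some move reaches an L, and L when every move reaches a W.
n=0: no move → L
n=1: W (go to 0, an L position)
n=2: L (sole option 1(W) is W)
n=3: W (go to 2, an L position)
n=4: W (go to 0, an L position)
n=5: L (options 4(W), 1(W) are all W)
n=6: W (go to 5, an L position)
n=7: L (options 6(W), 3(W) are all W)
n=8: W (go to 7, an L position)
n=9: W (go to 5, an L position)
n=10: W (go to 2, an L position)
n=11: W (go to 7, an L position)
n=12: L (options 11(W), 8(W), 4(W) are all W)
n=13: W (go to 12, an L position)
n=14: L (options 13(W), 10(W), 6(W) are all W)
n=15: W (go to 14, an L position)
n=16: W (go to 12, an L position)
n=17: L (options 16(W), 13(W), 9(W) are all W)
n=18: W (go to 17, an L position)
n=19: L (options 18(W), 15(W), 11(W) are all W)
n=20: W (go to 19, an L position)
n=21: W (go to 17, an L position)
n=22: W (go to 14, an L position)
n=23: W (go to 19, an L position)
n=24: L (options 23(W), 20(W), 16(W) are all W)
n=25: W (go to 24, an L position)
n=26: L (options 25(W), 22(W), 18(W) are all W)
n=27: W (go to 26, an L position)
n=28: W (go to 24, an L position)
n=29: L (options 28(W), 25(W), 21(W) are all W)
n=30: W (go to 29, an L position)
n=31: L (options 30(W), 27(W), 23(W) are all W)
n=32: W (go to 31, an L position)
n=33: W (go to 29, an L position)
n=34: W (go to 26, an L position)
n=35: W (go to 31, an L position)
n=36: L (options 35(W), 32(W), 28(W) are all W)
n=37: W (go to 36, an L position)
n=38: L (options 37(W), 34(W), 30(W) are all W)
n=39: W (go to 38, an L position)
n=40: W (go to 36, an L position)
n=41: L (options 40(W), 37(W), 33(W) are all W)
n=42: W (go to 41, an L position)
L entries with 0 ≤ n ≤ 42: n = 0, 2, 5, 7, 12, 14, 17, 19, 24, 26, 29, 31, 36, 38, 41; that makes 15.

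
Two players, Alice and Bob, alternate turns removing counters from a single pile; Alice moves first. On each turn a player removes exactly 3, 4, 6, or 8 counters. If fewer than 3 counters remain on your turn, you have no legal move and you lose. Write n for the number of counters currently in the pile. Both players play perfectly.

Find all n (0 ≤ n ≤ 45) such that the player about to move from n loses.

0, 1, 2, 11, 12, 13, 22, 23, 24, 33, 34, 35, 44, 45

Label each position W (a win for the player to move) or L (a loss). A position with no legal move is L; any other position is W exactly when some move reaches an L, and L when every move reaches a W.
n=0: no move → L
n=1: no move → L
n=2: no move → L
n=3: →0(L), so W
n=4: →1(L), so W
n=5: →2(L), so W
n=6: →2(L), so W
n=7: →1(L), so W
n=8: →2(L), so W
n=9: →1(L), so W
n=10: →2(L), so W
n=11: →8(W), 7(W), 5(W), 3(W) — all W, so L
n=12: →9(W), 8(W), 6(W), 4(W) — all W, so L
n=13: →10(W), 9(W), 7(W), 5(W) — all W, so L
n=14: →11(L), so W
n=15: →12(L), so W
n=16: →13(L), so W
n=17: →13(L), so W
n=18: →12(L), so W
n=19: →13(L), so W
n=20: →12(L), so W
n=21: →13(L), so W
n=22: →19(W), 18(W), 16(W), 14(W) — all W, so L
n=23: →20(W), 19(W), 17(W), 15(W) — all W, so L
n=24: →21(W), 20(W), 18(W), 16(W) — all W, so L
n=25: →22(L), so W
n=26: →23(L), so W
n=27: →24(L), so W
n=28: →24(L), so W
n=29: →23(L), so W
n=30: →24(L), so W
n=31: →23(L), so W
n=32: →24(L), so W
n=33: →30(W), 29(W), 27(W), 25(W) — all W, so L
n=34: →31(W), 30(W), 28(W), 26(W) — all W, so L
n=35: →32(W), 31(W), 29(W), 27(W) — all W, so L
n=36: →33(L), so W
n=37: →34(L), so W
n=38: →35(L), so W
n=39: →35(L), so W
n=40: →34(L), so W
n=41: →35(L), so W
n=42: →34(L), so W
n=43: →35(L), so W
n=44: →41(W), 40(W), 38(W), 36(W) — all W, so L
n=45: →42(W), 41(W), 39(W), 37(W) — all W, so L
The losing starting values of n are exactly the entries labelled L in this table (14 of them).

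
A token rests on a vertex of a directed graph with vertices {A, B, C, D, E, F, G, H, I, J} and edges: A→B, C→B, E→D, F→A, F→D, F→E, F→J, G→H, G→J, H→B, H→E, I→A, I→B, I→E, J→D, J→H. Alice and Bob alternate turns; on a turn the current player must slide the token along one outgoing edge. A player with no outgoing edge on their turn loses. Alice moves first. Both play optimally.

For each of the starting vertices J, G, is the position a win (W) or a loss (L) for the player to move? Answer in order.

Positions with no move are L. A position that does have a move is losing for the player to move precisely when every available move leads to a winning position for the opponent. Fill in the labels:
Every edge goes from a vertex to one that appears earlier in the order B, D, A, E, I, H, J, F, C, G, so processing vertices in that order labels each vertex after all of its successors.
B: no outgoing edge → L
D: no outgoing edge → L
A: →B(L), so W
E: →D(L), so W
I: →B(L), so W
H: →B(L), so W
J: →D(L), so W
F: →D(L), so W
C: →B(L), so W
G: →J(W), H(W) — all W, so L

J: W, G: L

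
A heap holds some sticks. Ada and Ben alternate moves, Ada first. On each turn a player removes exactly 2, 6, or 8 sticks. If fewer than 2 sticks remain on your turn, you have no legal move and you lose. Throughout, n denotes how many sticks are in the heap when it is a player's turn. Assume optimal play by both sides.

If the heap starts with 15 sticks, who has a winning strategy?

Use the standard recursion: the mover loses at a terminal position; elsewhere, the mover wins exactly when some move hands the opponent an L position.
n=0: no move → L
n=1: no move → L
n=2: W (go to 0, an L position)
n=3: W (go to 1, an L position)
n=4: L (sole option 2(W) is W)
n=5: L (sole option 3(W) is W)
n=6: W (go to 4, an L position)
n=7: W (go to 5, an L position)
n=8: W (go to 0, an L position)
n=9: W (go to 1, an L position)
n=10: W (go to 4, an L position)
n=11: W (go to 5, an L position)
n=12: W (go to 4, an L position)
n=13: W (go to 5, an L position)
n=14: L (options 12(W), 8(W), 6(W) are all W)
n=15: L (options 13(W), 9(W), 7(W) are all W)
The starting position 15 is L: whatever Ada does, the opponent receives a W position.

Ben wins.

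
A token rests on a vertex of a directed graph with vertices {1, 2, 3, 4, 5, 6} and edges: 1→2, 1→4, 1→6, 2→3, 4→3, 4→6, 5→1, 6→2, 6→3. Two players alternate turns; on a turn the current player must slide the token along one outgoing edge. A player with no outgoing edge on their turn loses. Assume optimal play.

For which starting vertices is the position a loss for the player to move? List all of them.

Use the standard recursion: the mover loses at a terminal position; elsewhere, the mover wins exactly when some move hands the opponent an L position.
Every edge goes from a vertex to one that appears earlier in the order 3, 2, 6, 4, 1, 5, so processing vertices in that order labels each vertex after all of its successors.
3: no outgoing edge → L
2: W (go to 3, an L position)
6: W (go to 3, an L position)
4: W (go to 3, an L position)
1: L (options 4(W), 6(W), 2(W) are all W)
5: W (go to 1, an L position)
The losing starting vertices are exactly the entries labelled L in this table (2 of them).

1, 3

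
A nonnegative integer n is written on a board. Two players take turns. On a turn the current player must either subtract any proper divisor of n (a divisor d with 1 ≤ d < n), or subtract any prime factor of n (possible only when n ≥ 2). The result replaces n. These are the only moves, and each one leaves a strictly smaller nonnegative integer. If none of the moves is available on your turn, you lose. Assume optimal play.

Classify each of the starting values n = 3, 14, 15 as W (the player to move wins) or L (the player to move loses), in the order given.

Build the W/L table. Terminal = L. A non-terminal position is W if it has a move to some L; otherwise it is L.
n=0: no move → L
n=1: no move → L
n=2: W (go to 0, an L position)
n=3: W (go to 0, an L position)
n=4: L (options 2(W), 3(W) are all W)
n=5: W (go to 0, an L position)
n=6: W (go to 4, an L position)
n=7: W (go to 0, an L position)
n=8: W (go to 4, an L position)
n=9: L (options 6(W), 8(W) are all W)
n=10: W (go to 9, an L position)
n=11: W (go to 0, an L position)
n=12: W (go to 9, an L position)
n=13: W (go to 0, an L position)
n=14: L (options 7(W), 12(W), 13(W) are all W)
n=15: W (go to 14, an L position)

3: W, 14: L, 15: W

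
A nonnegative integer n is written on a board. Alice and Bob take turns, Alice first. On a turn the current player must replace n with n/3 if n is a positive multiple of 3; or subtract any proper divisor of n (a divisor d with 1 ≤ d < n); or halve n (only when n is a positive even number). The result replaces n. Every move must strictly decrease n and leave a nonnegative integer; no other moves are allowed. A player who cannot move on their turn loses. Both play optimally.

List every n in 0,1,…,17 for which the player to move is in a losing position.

0, 1, 4, 7, 9, 11, 13, 15, 17

Use the standard recursion: the mover loses at a terminal position; elsewhere, the mover wins exactly when some move hands the opponent an L position.
n=0: no move → L
n=1: no move → L
n=2: W (go to 1, an L position)
n=3: W (go to 1, an L position)
n=4: L (options 2(W), 3(W) are all W)
n=5: W (go to 4, an L position)
n=6: W (go to 4, an L position)
n=7: L (sole option 6(W) is W)
n=8: W (go to 4, an L position)
n=9: L (options 3(W), 6(W), 8(W) are all W)
n=10: W (go to 9, an L position)
n=11: L (sole option 10(W) is W)
n=12: W (go to 4, an L position)
n=13: L (sole option 12(W) is W)
n=14: W (go to 7, an L position)
n=15: L (options 5(W), 10(W), 12(W), 14(W) are all W)
n=16: W (go to 15, an L position)
n=17: L (sole option 16(W) is W)
Reading off the rows marked L gives the requested list; there are 9 such values of n.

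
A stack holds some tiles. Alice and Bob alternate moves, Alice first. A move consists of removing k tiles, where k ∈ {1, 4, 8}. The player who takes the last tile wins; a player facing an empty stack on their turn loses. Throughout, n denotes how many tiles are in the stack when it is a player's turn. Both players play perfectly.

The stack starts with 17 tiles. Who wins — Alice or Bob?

Bob wins.

Positions with no move are L. A position that does have a move is losing for the player to move precisely when every available move leads to a winning position for the opponent. Fill in the labels:
n=0: no move → L
n=1: reaches L-position 0 → W
n=2: only reaches 1(W), which is W → L
n=3: reaches L-position 2 → W
n=4: reaches L-position 0 → W
n=5: only reaches 4(W), 1(W), all W → L
n=6: reaches L-position 5 → W
n=7: only reaches 6(W), 3(W), all W → L
n=8: reaches L-position 7 → W
n=9: reaches L-position 5 → W
n=10: reaches L-position 2 → W
n=11: reaches L-position 7 → W
n=12: only reaches 11(W), 8(W), 4(W), all W → L
n=13: reaches L-position 12 → W
n=14: only reaches 13(W), 10(W), 6(W), all W → L
n=15: reaches L-position 14 → W
n=16: reaches L-position 12 → W
n=17: only reaches 16(W), 13(W), 9(W), all W → L
The starting position 17 is L: whatever Alice does, the opponent receives a W position.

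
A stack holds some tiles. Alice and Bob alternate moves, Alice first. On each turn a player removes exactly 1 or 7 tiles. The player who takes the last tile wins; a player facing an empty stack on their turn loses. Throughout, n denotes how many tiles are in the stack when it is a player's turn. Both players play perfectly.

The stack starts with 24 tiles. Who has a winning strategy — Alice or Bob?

Classify positions by backward induction: terminal positions (no move available) are L. From any other position, the mover wins iff some move reaches an L.
n=0: no move → L
n=1: reaches L-position 0 → W
n=2: only reaches 1(W), which is W → L
n=3: reaches L-position 2 → W
n=4: only reaches 3(W), which is W → L
n=5: reaches L-position 4 → W
n=6: only reaches 5(W), which is W → L
n=7: reaches L-position 6 → W
n=8: only reaches 7(W), 1(W), all W → L
n=9: reaches L-position 8 → W
n=10: only reaches 9(W), 3(W), all W → L
n=11: reaches L-position 10 → W
n=12: only reaches 11(W), 5(W), all W → L
n=13: reaches L-position 12 → W
n=14: only reaches 13(W), 7(W), all W → L
n=15: reaches L-position 14 → W
n=16: only reaches 15(W), 9(W), all W → L
n=17: reaches L-position 16 → W
n=18: only reaches 17(W), 11(W), all W → L
n=19: reaches L-position 18 → W
n=20: only reaches 19(W), 13(W), all W → L
n=21: reaches L-position 20 → W
n=22: only reaches 21(W), 15(W), all W → L
n=23: reaches L-position 22 → W
n=24: only reaches 23(W), 17(W), all W → L
The starting position 24 is L: whatever Alice does, the opponent receives a W position.

Bob wins.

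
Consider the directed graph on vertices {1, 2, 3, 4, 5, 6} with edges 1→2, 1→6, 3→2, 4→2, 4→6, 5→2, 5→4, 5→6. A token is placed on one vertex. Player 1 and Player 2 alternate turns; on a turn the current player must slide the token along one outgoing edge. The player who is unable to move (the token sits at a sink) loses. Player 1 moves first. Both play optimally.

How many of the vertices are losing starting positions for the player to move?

Classify positions by backward induction: terminal positions (no move available) are L. From any other position, the mover wins iff some move reaches an L.
Every edge goes from a vertex to one that appears earlier in the order 6, 2, 4, 5, 1, 3, so processing vertices in that order labels each vertex after all of its successors.
6: no outgoing edge → L
2: no outgoing edge → L
4: W (go to 2, an L position)
5: W (go to 2, an L position)
1: W (go to 2, an L position)
3: W (go to 2, an L position)
The L vertices are 2, 6; that is 2 in all.

2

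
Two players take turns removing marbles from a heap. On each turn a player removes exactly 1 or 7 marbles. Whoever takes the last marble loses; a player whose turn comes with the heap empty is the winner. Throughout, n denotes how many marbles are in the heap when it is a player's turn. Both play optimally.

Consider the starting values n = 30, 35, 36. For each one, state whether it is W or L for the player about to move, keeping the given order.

30: W, 35: L, 36: W

Positions with no move are W. A position that does have a move is losing for the player to move precisely when every available move leads to a winning position for the opponent. Fill in the labels:
n=0: no move; the opponent has just taken the last marble and therefore loses → W
n=1: L (sole option 0(W) is W)
n=2: W (go to 1, an L position)
n=3: L (sole option 2(W) is W)
n=4: W (go to 3, an L position)
n=5: L (sole option 4(W) is W)
n=6: W (go to 5, an L position)
n=7: L (options 6(W), 0(W) are all W)
n=8: W (go to 7, an L position)
n=9: L (options 8(W), 2(W) are all W)
n=10: W (go to 9, an L position)
n=11: L (options 10(W), 4(W) are all W)
n=12: W (go to 11, an L position)
n=13: L (options 12(W), 6(W) are all W)
n=14: W (go to 13, an L position)
n=15: L (options 14(W), 8(W) are all W)
n=16: W (go to 15, an L position)
n=17: L (options 16(W), 10(W) are all W)
n=18: W (go to 17, an L position)
n=19: L (options 18(W), 12(W) are all W)
n=20: W (go to 19, an L position)
n=21: L (options 20(W), 14(W) are all W)
n=22: W (go to 21, an L position)
n=23: L (options 22(W), 16(W) are all W)
n=24: W (go to 23, an L position)
n=25: L (options 24(W), 18(W) are all W)
n=26: W (go to 25, an L position)
n=27: L (options 26(W), 20(W) are all W)
n=28: W (go to 27, an L position)
n=29: L (options 28(W), 22(W) are all W)
n=30: W (go to 29, an L position)
n=31: L (options 30(W), 24(W) are all W)
n=32: W (go to 31, an L position)
n=33: L (options 32(W), 26(W) are all W)
n=34: W (go to 33, an L position)
n=35: L (options 34(W), 28(W) are all W)
n=36: W (go to 35, an L position)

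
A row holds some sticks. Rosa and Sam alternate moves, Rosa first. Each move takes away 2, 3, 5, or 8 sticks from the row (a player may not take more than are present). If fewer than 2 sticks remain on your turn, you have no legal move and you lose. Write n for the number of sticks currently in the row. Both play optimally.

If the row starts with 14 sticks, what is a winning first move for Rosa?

Positions with no move are L. A position that does have a move is losing for the player to move precisely when every available move leads to a winning position for the opponent. Fill in the labels:
n=0: no move → L
n=1: no move → L
n=2: reaches L-position 0 → W
n=3: reaches L-position 1 → W
n=4: reaches L-position 1 → W
n=5: reaches L-position 0 → W
n=6: reaches L-position 1 → W
n=7: only reaches 5(W), 4(W), 2(W), all W → L
n=8: reaches L-position 0 → W
n=9: reaches L-position 7 → W
n=10: reaches L-position 7 → W
n=11: only reaches 9(W), 8(W), 6(W), 3(W), all W → L
n=12: reaches L-position 7 → W
n=13: reaches L-position 11 → W
n=14: reaches L-position 11 → W
From 14, the L positions reachable in one move are: 11.

Remove 3, leaving 11.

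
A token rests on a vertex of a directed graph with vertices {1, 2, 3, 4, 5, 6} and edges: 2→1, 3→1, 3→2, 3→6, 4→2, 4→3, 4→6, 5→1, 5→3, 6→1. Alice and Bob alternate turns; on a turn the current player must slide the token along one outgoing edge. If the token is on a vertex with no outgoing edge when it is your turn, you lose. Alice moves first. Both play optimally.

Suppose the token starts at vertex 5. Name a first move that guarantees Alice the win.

Work bottom-up. With no move the player to move loses. Otherwise the position is W if at least one move leads to an L position for the opponent, and L if every move leads to a W.
Every edge goes from a vertex to one that appears earlier in the order 1, 2, 6, 3, 4, 5, so processing vertices in that order labels each vertex after all of its successors.
1: no outgoing edge → L
2: W (go to 1, an L position)
6: W (go to 1, an L position)
3: W (go to 1, an L position)
4: L (options 3(W), 6(W), 2(W) are all W)
5: W (go to 1, an L position)
From 5, the L positions reachable in one move are: 1.

Move to 1.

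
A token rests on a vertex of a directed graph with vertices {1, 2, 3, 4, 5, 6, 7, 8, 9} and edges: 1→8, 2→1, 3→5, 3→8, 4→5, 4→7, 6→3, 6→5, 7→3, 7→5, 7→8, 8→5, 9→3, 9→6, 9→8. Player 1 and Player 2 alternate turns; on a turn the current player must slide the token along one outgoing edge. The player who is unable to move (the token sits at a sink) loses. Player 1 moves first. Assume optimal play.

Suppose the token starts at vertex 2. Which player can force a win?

Player 1 wins.

Use the standard recursion: the mover loses at a terminal position; elsewhere, the mover wins exactly when some move hands the opponent an L position.
Every edge goes from a vertex to one that appears earlier in the order 5, 8, 3, 6, 7, 1, 4, 2, 9, so processing vertices in that order labels each vertex after all of its successors.
5: no outgoing edge → L
8: W (go to 5, an L position)
3: W (go to 5, an L position)
6: W (go to 5, an L position)
7: W (go to 5, an L position)
1: L (sole option 8(W) is W)
4: W (go to 5, an L position)
2: W (go to 1, an L position)
9: L (options 6(W), 3(W), 8(W) are all W)
From 2 Player 1 can move to 1, reaching an L position.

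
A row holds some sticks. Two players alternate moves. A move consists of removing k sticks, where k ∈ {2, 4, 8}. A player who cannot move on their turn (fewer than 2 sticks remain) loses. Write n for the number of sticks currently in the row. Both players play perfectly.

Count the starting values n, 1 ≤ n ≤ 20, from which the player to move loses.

7

Work bottom-up. With no move the player to move loses. Otherwise the position is W if at least one move leads to an L position for the opponent, and L if every move leads to a W.
n=0: no move → L
n=1: no move → L
n=2: →0(L), so W
n=3: →1(L), so W
n=4: →0(L), so W
n=5: →1(L), so W
n=6: →4(W), 2(W) — all W, so L
n=7: →5(W), 3(W) — all W, so L
n=8: →6(L), so W
n=9: →7(L), so W
n=10: →6(L), so W
n=11: →7(L), so W
n=12: →10(W), 8(W), 4(W) — all W, so L
n=13: →11(W), 9(W), 5(W) — all W, so L
n=14: →12(L), so W
n=15: →13(L), so W
n=16: →12(L), so W
n=17: →13(L), so W
n=18: →16(W), 14(W), 10(W) — all W, so L
n=19: →17(W), 15(W), 11(W) — all W, so L
n=20: →18(L), so W
L entries with 1 ≤ n ≤ 20 (n=0 is outside the asked range and is not counted): n = 1, 6, 7, 12, 13, 18, 19; that makes 7.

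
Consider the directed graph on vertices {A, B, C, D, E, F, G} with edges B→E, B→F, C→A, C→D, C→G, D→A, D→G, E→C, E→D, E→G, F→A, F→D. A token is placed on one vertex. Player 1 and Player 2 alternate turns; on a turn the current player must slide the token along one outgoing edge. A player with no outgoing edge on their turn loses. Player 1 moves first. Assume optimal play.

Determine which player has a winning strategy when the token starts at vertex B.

Player 2 wins.

Positions with no move are L. A position that does have a move is losing for the player to move precisely when every available move leads to a winning position for the opponent. Fill in the labels:
Every edge goes from a vertex to one that appears earlier in the order G, A, D, C, E, F, B, so processing vertices in that order labels each vertex after all of its successors.
G: no outgoing edge → L
A: no outgoing edge → L
D: →A(L), so W
C: →A(L), so W
E: →G(L), so W
F: →A(L), so W
B: →F(W), E(W) — all W, so L
Every move from B reaches a W position, so the mover loses.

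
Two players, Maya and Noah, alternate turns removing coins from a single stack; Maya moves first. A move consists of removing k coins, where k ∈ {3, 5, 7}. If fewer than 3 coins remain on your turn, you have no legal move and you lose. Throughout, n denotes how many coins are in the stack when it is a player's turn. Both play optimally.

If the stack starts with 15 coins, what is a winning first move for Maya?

Positions with no move are L. A position that does have a move is losing for the player to move precisely when every available move leads to a winning position for the opponent. Fill in the labels:
n=0: no move → L
n=1: no move → L
n=2: no move → L
n=3: →0(L), so W
n=4: →1(L), so W
n=5: →2(L), so W
n=6: →1(L), so W
n=7: →2(L), so W
n=8: →1(L), so W
n=9: →2(L), so W
n=10: →7(W), 5(W), 3(W) — all W, so L
n=11: →8(W), 6(W), 4(W) — all W, so L
n=12: →9(W), 7(W), 5(W) — all W, so L
n=13: →10(L), so W
n=14: →11(L), so W
n=15: →12(L), so W
From 15, the L positions reachable in one move are: 12, 10. Any move reaching one of these is winning.

Remove 3, leaving 12.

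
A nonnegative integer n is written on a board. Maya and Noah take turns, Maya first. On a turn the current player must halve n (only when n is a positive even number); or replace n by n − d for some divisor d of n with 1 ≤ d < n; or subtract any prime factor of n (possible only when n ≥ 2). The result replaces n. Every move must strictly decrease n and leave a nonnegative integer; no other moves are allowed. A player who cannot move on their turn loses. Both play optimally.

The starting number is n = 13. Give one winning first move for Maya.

Move to 0.

Use the standard recursion: the mover loses at a terminal position; elsewhere, the mover wins exactly when some move hands the opponent an L position.
n=0: no move → L
n=1: no move → L
n=2: reaches L-position 0 → W
n=3: reaches L-position 0 → W
n=4: only reaches 2(W), 3(W), all W → L
n=5: reaches L-position 0 → W
n=6: reaches L-position 4 → W
n=7: reaches L-position 0 → W
n=8: reaches L-position 4 → W
n=9: only reaches 6(W), 8(W), all W → L
n=10: reaches L-position 9 → W
n=11: reaches L-position 0 → W
n=12: reaches L-position 9 → W
n=13: reaches L-position 0 → W
From 13, the L positions reachable in one move are: 0.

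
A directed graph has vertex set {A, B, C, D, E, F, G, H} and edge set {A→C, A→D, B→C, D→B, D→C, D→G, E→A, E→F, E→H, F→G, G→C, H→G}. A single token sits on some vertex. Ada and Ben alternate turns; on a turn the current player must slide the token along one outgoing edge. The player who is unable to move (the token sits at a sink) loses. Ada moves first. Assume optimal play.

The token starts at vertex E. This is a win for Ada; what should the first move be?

Move to H.

Work bottom-up. With no move the player to move loses. Otherwise the position is W if at least one move leads to an L position for the opponent, and L if every move leads to a W.
Every edge goes from a vertex to one that appears earlier in the order C, B, G, D, A, F, H, E, so processing vertices in that order labels each vertex after all of its successors.
C: no outgoing edge → L
B: can move to C, which is L ⇒ W
G: can move to C, which is L ⇒ W
D: can move to C, which is L ⇒ W
A: can move to C, which is L ⇒ W
F: the only move is to G(W), a W ⇒ L
H: the only move is to G(W), a W ⇒ L
E: can move to H, which is L ⇒ W
From E, the L positions reachable in one move are: H, F. Any move reaching one of these is winning.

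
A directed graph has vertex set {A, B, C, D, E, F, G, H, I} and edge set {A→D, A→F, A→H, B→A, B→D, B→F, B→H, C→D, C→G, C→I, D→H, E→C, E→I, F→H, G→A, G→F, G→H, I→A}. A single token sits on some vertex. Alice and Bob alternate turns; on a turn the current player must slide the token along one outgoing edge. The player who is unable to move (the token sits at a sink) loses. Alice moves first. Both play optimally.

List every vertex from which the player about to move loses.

Label each position W (a win for the player to move) or L (a loss). A position with no legal move is L; any other position is W exactly when some move reaches an L, and L when every move reaches a W.
Every edge goes from a vertex to one that appears earlier in the order H, D, F, A, G, B, I, C, E, so processing vertices in that order labels each vertex after all of its successors.
H: no outgoing edge → L
D: W (go to H, an L position)
F: W (go to H, an L position)
A: W (go to H, an L position)
G: W (go to H, an L position)
B: W (go to H, an L position)
I: L (sole option A(W) is W)
C: W (go to I, an L position)
E: W (go to I, an L position)
Reading off the rows marked L gives the requested list; there are 2 such vertices.

H, I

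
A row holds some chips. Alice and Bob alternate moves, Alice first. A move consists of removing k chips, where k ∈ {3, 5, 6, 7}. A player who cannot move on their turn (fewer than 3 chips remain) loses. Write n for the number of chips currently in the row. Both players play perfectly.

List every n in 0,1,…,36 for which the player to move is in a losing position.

Build the W/L table. Terminal = L. A non-terminal position is W if it has a move to some L; otherwise it is L.
n=0: no move → L
n=1: no move → L
n=2: no move → L
n=3: W (go to 0, an L position)
n=4: W (go to 1, an L position)
n=5: W (go to 2, an L position)
n=6: W (go to 1, an L position)
n=7: W (go to 2, an L position)
n=8: W (go to 2, an L position)
n=9: W (go to 2, an L position)
n=10: L (options 7(W), 5(W), 4(W), 3(W) are all W)
n=11: L (options 8(W), 6(W), 5(W), 4(W) are all W)
n=12: L (options 9(W), 7(W), 6(W), 5(W) are all W)
n=13: W (go to 10, an L position)
n=14: W (go to 11, an L position)
n=15: W (go to 12, an L position)
n=16: W (go to 11, an L position)
n=17: W (go to 12, an L position)
n=18: W (go to 12, an L position)
n=19: W (go to 12, an L position)
n=20: L (options 17(W), 15(W), 14(W), 13(W) are all W)
n=21: L (options 18(W), 16(W), 15(W), 14(W) are all W)
n=22: L (options 19(W), 17(W), 16(W), 15(W) are all W)
n=23: W (go to 20, an L position)
n=24: W (go to 21, an L position)
n=25: W (go to 22, an L position)
n=26: W (go to 21, an L position)
n=27: W (go to 22, an L position)
n=28: W (go to 22, an L position)
n=29: W (go to 22, an L position)
n=30: L (options 27(W), 25(W), 24(W), 23(W) are all W)
n=31: L (options 28(W), 26(W), 25(W), 24(W) are all W)
n=32: L (options 29(W), 27(W), 26(W), 25(W) are all W)
n=33: W (go to 30, an L position)
n=34: W (go to 31, an L position)
n=35: W (go to 32, an L position)
n=36: W (go to 31, an L position)
The losing starting values of n are exactly the entries labelled L in this table (12 of them).

0, 1, 2, 10, 11, 12, 20, 21, 22, 30, 31, 32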